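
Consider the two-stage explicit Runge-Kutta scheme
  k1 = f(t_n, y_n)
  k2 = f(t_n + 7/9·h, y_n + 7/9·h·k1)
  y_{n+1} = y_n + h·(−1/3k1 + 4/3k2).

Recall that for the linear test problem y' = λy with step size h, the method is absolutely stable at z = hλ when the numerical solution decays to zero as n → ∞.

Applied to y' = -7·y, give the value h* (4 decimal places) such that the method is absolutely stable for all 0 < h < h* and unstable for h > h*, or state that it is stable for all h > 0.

(-0.9643,0); λ=-7 ⇒ h* = (27/28)/7 = 0.1378.

On y'=λy, z=hλ:
  k1=λy_n ⇒ h·k1=z·y_n;  k2=λ(1+7/9z)y_n ⇒ h·k2=z(1+7/9z)y_n
  y_{n+1}/y_n = 1 − 1/3z + 4/3z(1+7/9z) = 1 + z + 28/27z²
  so R(z) = 1 + z + 28/27z².

Need |R(x)|<1, x<0.
x=-1.37: |R|=1.5764
R=1: x+28/27x²=0 ⇒ x=−27/28=-0.9643; min R=1−1/(4·28/27)=0.7589>−1
Confirm numerically:
  x=-0.918: |R|=0.95594 <1
  x=-0.825: |R|=0.88083 <1
  x=-0.741: |R|=0.82842 <1
  x=-0.622: |R|=0.77921 <1
  x=-1.394: |R|=1.62121 >1
  x=-1.281: |R|=1.42074 >1
  x=-1.269: |R|=1.40100 >1
Interval (-0.9643, 0).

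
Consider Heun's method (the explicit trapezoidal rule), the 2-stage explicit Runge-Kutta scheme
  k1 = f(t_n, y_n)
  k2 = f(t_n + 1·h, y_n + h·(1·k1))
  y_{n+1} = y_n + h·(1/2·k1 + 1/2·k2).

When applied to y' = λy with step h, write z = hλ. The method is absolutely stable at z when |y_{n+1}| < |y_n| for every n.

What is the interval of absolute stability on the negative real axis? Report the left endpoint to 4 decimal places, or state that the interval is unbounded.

Test eqn y'=λy, z=hλ:
  order 2, 2-stage ⇒ R(z)=1+z+z^2/2
  (e.g. R(-0.94)=0.50180, |R|=0.50180)

Solve |R(x)|<1 on ℝ⁻.
x=-0.94: |R|=0.5018
|R(-1.87)|=0.8785 |R(-0.95)|=0.5012 |R(-0.61)|=0.5760
Bisect:
  x_lo=-2.5361 |R|=1.6798  x_hi=-0.2647 |R|=0.7704
  mid=-1.40039 |R|=0.58015 →hi
  mid=-1.96824 |R|=0.96874 →hi
  mid=-2.25217 |R|=1.28396 →lo
  mid=-2.11020 |R|=1.11628 →lo
  mid=-2.03922 |R|=1.03999 →lo
  mid=-2.00373 |R|=1.00374 →lo
  mid=-1.98599 |R|=0.98608 →hi
  mid=-1.99486 |R|=0.99487 →hi
  ...
  [-2.00013,-1.99999] ⇒ x*=-2.0000
So |R|<1 on (-2.0000, 0).

z∈(-2.0000,0).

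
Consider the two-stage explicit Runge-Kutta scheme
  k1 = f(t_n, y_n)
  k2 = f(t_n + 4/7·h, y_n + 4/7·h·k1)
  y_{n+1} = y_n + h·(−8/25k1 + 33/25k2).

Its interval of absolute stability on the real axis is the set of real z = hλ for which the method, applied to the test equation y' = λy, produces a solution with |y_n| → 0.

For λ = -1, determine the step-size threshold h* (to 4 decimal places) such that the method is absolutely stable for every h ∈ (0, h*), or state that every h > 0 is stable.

Set f=λy, z=hλ:
  k1=λy_n ⇒ h·k1=z·y_n;  k2=λ(1+4/7z)y_n ⇒ h·k2=z(1+4/7z)y_n
  y_{n+1}/y_n = 1 − 8/25z + 33/25z(1+4/7z) = 1 + z + 132/175z²
  so R(z) = 1 + z + 132/175z².

Boundary: |R(x)|=1, x<0.
x=-0.66: |R|=0.6686
R=1: x+132/175x²=0 ⇒ x=−175/132=-1.3258; min R=1−1/(4·132/175)=0.6686>−1
Confirm numerically:
  x=-1.127: |R|=0.83104 <1
  x=-1.098: |R|=0.81137 <1
  x=-0.964: |R|=0.73695 <1
  x=-0.700: |R|=0.66960 <1
  x=-1.760: |R|=1.57648 >1
  x=-1.645: |R|=1.39612 >1
  x=-1.419: |R|=1.09980 >1
Stable set (-1.3258, 0).

(-1.3258,0); λ=-1 ⇒ h* = (175/132)/1 = 1.3258.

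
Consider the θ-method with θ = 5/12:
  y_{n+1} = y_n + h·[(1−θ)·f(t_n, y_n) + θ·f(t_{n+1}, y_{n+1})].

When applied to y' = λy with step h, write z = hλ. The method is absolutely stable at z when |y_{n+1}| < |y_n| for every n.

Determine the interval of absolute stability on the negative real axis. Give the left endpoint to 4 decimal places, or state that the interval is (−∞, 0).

z∈(-12.0000,0).

Test eqn y'=λy, z=hλ:
  y_{n+1} = y_n + z·[7/12·y_n + 5/12·y_{n+1}] ⇒ (1 − 5/12z)y_{n+1} = (1 + 7/12z)y_n
  so R(z) = (1 + 7/12z)/(1 − 5/12z).

Boundary: |R(x)|=1, x<0.
x=-1.56: |R|=0.0545
R=−1: 1+7/12x = −1+5/12x ⇒ -1/6x=2 ⇒ x=2/(-1/6)=-12.0000
Confirm numerically:
  x=-10.924: |R|=0.96770 <1
  x=-10.655: |R|=0.95879 <1
  x=-8.145: |R|=0.85377 <1
  x=-6.095: |R|=0.72195 <1
  x=-12.431: |R|=1.01162 >1
  x=-12.404: |R|=1.01092 >1
Stable set (-12.0000, 0).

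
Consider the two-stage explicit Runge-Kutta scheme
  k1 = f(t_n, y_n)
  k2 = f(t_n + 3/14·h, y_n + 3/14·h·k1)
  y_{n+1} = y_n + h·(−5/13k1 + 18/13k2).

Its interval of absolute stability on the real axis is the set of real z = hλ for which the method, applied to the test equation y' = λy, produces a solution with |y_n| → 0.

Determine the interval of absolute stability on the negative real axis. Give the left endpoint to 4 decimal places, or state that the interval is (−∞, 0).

(-3.3704, 0).

With y'=λy (z=hλ):
  k1=λy_n ⇒ h·k1=z·y_n;  k2=λ(1+3/14z)y_n ⇒ h·k2=z(1+3/14z)y_n
  y_{n+1}/y_n = 1 − 5/13z + 18/13z(1+3/14z) = 1 + z + 27/91z²
  so R(z) = 1 + z + 27/91z².

Solve |R(x)|<1 on ℝ⁻.
x=-0.4: |R|=0.6475
R=1: x+27/91x²=0 ⇒ x=−91/27=-3.3704; min R=1−1/(4·27/91)=0.1574>−1
Confirm numerically:
  x=-3.221: |R|=0.85725 <1
  x=-2.767: |R|=0.50465 <1
  x=-2.419: |R|=0.31718 <1
  x=-1.634: |R|=0.15818 <1
  x=-3.939: |R|=1.66457 >1
  x=-3.672: |R|=1.32862 >1
So |R|<1 on (-3.3704, 0).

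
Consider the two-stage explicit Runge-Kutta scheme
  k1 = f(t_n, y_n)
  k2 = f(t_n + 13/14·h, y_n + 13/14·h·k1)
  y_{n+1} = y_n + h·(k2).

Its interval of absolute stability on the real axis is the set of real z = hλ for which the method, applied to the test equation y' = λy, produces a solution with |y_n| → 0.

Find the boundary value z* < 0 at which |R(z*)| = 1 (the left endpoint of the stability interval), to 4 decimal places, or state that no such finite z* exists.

z* = -1.0769.

Set f=λy, z=hλ:
  k1=λy_n ⇒ h·k1=z·y_n;  k2=λ(1+13/14z)y_n ⇒ h·k2=z(1+13/14z)y_n
  y_{n+1}/y_n = 1 + z(1+13/14z) = 1 + z + 13/14z²
  Hence R(z) = 1 + z + 13/14z².

Find x<0 with |R(x)|<1.
x=-0.38: |R|=0.7541
R=1: x+13/14x²=0 ⇒ x=−14/13=-1.0769; min R=1−1/(4·13/14)=0.7308>−1
Confirm numerically:
  x=-0.978: |R|=0.91016 <1
  x=-0.782: |R|=0.78584 <1
  x=-0.681: |R|=0.74964 <1
  x=-0.617: |R|=0.73650 <1
  x=-1.578: |R|=1.73422 >1
  x=-1.344: |R|=1.33331 >1
  x=-1.226: |R|=1.16971 >1
So |R|<1 on (-1.0769, 0).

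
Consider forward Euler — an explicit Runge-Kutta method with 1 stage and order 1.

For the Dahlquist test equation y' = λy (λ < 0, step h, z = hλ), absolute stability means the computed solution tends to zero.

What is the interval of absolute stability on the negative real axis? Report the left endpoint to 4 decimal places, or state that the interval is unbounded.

Test eqn y'=λy, z=hλ:
  order 1, 1-stage ⇒ R(z)=1+z
  (e.g. R(-1.77)=-0.77000, |R|=0.77000)

Find x<0 with |R(x)|<1.
x=-1.77: |R|=0.7700
|R(-2.27)|=1.2700 |R(-2.19)|=1.1900 |R(-1.77)|=0.7700
Bisect:
  x_lo=-2.7023 |R|=1.7023  x_hi=-0.1582 |R|=0.8418
  mid=-1.43025 |R|=0.43025 →hi
  mid=-2.06626 |R|=1.06626 →lo
  mid=-1.74825 |R|=0.74825 →hi
  mid=-1.90726 |R|=0.90726 →hi
  mid=-1.98676 |R|=0.98676 →hi
  mid=-2.02651 |R|=1.02651 →lo
  mid=-2.00663 |R|=1.00663 →lo
  ...
  [-2.00011,-1.99996] ⇒ x*=-2.0000
So |R|<1 on (-2.0000, 0).

(-2.0000, 0).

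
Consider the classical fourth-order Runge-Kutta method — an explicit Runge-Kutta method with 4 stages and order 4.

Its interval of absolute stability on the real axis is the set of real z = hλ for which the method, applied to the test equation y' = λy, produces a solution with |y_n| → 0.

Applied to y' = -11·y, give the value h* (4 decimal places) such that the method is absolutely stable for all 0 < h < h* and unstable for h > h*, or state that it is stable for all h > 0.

Set f=λy, z=hλ:
  order 4, 4-stage ⇒ R(z)=1+z+z^2/2+z^3/6+z^4/24
  (e.g. R(-1.07)=0.35289, |R|=0.35289)

Solve |R(x)|<1 on ℝ⁻.
x=-1.07: |R|=0.3529
|R(-2.19)|=0.4159 |R(-2.11)|=0.3763 |R(-1.04)|=0.3621
Bisect:
  x_lo=-3.1193 |R|=1.6320  x_hi=-0.2606 |R|=0.7706
  mid=-1.68994 |R|=0.27347 →hi
  mid=-2.40464 |R|=0.56224 →hi
  mid=-2.76198 |R|=0.96542 →hi
  mid=-2.94065 |R|=1.26064 →lo
  mid=-2.85132 |R|=1.10419 →lo
  mid=-2.80665 |R|=1.03268 →lo
  mid=-2.78431 |R|=0.99853 →hi
  mid=-2.79548 |R|=1.01547 →lo
  mid=-2.78990 |R|=1.00696 →lo
  ...
  [-2.78536,-2.78519] ⇒ x*=-2.7853
Interval (-2.7853, 0).

(-2.7853,0); λ=-11 ⇒ h* = 0.2532.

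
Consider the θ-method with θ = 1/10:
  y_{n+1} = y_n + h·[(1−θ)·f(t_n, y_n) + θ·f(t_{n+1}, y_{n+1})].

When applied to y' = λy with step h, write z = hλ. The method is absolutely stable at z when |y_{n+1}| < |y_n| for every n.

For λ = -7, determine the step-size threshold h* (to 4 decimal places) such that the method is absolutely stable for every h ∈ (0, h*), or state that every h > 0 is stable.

(-2.5000,0); λ=-7 ⇒ h* = (5/2)/7 = 0.3571.

With y'=λy (z=hλ):
  y_{n+1} = y_n + z·[9/10·y_n + 1/10·y_{n+1}] ⇒ (1 − 1/10z)y_{n+1} = (1 + 9/10z)y_n
  R(z) = (1 + 9/10z)/(1 − 1/10z).

Solve |R(x)|<1 on ℝ⁻.
x=-0.81: |R|=0.2507
R=−1: 1+9/10x = −1+1/10x ⇒ -4/5x=2 ⇒ x=2/(-4/5)=-2.5000
Confirm numerically:
  x=-2.440: |R|=0.96141 <1
  x=-1.889: |R|=0.58886 <1
  x=-1.209: |R|=0.07860 <1
  x=-1.157: |R|=0.03702 <1
  x=-2.830: |R|=1.20577 >1
  x=-2.766: |R|=1.16669 >1
  x=-2.699: |R|=1.12536 >1
So |R|<1 on (-2.5000, 0).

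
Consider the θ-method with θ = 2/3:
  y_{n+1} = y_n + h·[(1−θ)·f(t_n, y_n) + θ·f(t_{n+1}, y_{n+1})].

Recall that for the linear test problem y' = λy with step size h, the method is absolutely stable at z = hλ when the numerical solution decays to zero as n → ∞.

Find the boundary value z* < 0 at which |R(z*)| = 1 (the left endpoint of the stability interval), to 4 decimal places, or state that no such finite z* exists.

interval (−∞, 0).

Set f=λy, z=hλ:
  y_{n+1} = y_n + z·[1/3·y_n + 2/3·y_{n+1}] ⇒ (1 − 2/3z)y_{n+1} = (1 + 1/3z)y_n
  ⇒ R(z) = (1 + 1/3z)/(1 − 2/3z).

Solve |R(x)|<1 on ℝ⁻.
x=-0.67: |R|=0.5369
x=-2: |R|=0.1429
x=-10: |R|=0.3043
x=-100: |R|=0.4778
θ=2/3≥1/2 ⇒ |1+1/3x|<|1−2/3x| ∀x<0 ⇒ stable on all of ℝ⁻.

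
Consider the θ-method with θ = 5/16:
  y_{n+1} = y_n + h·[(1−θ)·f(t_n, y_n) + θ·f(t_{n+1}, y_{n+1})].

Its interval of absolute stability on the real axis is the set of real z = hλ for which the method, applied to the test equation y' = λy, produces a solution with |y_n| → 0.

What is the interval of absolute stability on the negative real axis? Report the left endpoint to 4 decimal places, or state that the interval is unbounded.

With y'=λy (z=hλ):
  y_{n+1} = y_n + z·[11/16·y_n + 5/16·y_{n+1}] ⇒ (1 − 5/16z)y_{n+1} = (1 + 11/16z)y_n
  R(z) = (1 + 11/16z)/(1 − 5/16z).

Need |R(x)|<1, x<0.
x=-0.94: |R|=0.2734
R=−1: 1+11/16x = −1+5/16x ⇒ -3/8x=2 ⇒ x=2/(-3/8)=-5.3333
Confirm numerically:
  x=-5.043: |R|=0.95773 <1
  x=-4.046: |R|=0.78681 <1
  x=-3.529: |R|=0.67823 <1
  x=-5.764: |R|=1.05765 >1
  x=-5.466: |R|=1.01837 >1
  x=-5.409: |R|=1.01055 >1
Interval (-5.3333, 0).

(-5.3333, 0).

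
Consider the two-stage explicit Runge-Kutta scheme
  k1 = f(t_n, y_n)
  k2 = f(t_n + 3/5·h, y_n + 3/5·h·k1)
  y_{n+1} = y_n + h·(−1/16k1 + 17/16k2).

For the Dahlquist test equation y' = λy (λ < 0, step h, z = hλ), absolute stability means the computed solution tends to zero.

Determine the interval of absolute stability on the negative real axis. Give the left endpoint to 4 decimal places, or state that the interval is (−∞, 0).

On y'=λy, z=hλ:
  k1=λy_n ⇒ h·k1=z·y_n;  k2=λ(1+3/5z)y_n ⇒ h·k2=z(1+3/5z)y_n
  y_{n+1}/y_n = 1 − 1/16z + 17/16z(1+3/5z) = 1 + z + 51/80z²
  ⇒ R(z) = 1 + z + 51/80z².

Solve |R(x)|<1 on ℝ⁻.
x=-1.04: |R|=0.6495
R=1: x+51/80x²=0 ⇒ x=−80/51=-1.5686; min R=1−1/(4·51/80)=0.6078>−1
Confirm numerically:
  x=-1.156: |R|=0.69591 <1
  x=-0.923: |R|=0.62010 <1
  x=-0.919: |R|=0.61941 <1
  x=-2.166: |R|=1.82487 >1
  x=-1.979: |R|=1.51773 >1
Interval (-1.5686, 0).

z∈(-1.5686,0).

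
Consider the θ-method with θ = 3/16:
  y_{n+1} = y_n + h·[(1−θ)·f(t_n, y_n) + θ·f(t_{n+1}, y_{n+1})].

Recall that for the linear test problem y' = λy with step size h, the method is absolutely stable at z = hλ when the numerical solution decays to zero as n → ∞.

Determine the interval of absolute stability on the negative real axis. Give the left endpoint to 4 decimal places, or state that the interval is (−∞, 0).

Set f=λy, z=hλ:
  y_{n+1} = y_n + z·[13/16·y_n + 3/16·y_{n+1}] ⇒ (1 − 3/16z)y_{n+1} = (1 + 13/16z)y_n
  Hence R(z) = (1 + 13/16z)/(1 − 3/16z).

Solve |R(x)|<1 on ℝ⁻.
x=-0.87: |R|=0.2520
R=−1: 1+13/16x = −1+3/16x ⇒ -5/8x=2 ⇒ x=2/(-5/8)=-3.2000
Confirm numerically:
  x=-3.040: |R|=0.93631 <1
  x=-2.410: |R|=0.65992 <1
  x=-1.638: |R|=0.25313 <1
  x=-1.290: |R|=0.03875 <1
  x=-3.766: |R|=1.20734 >1
  x=-3.504: |R|=1.11467 >1
  x=-3.382: |R|=1.06961 >1
Interval (-3.2000, 0).

z∈(-3.2000,0).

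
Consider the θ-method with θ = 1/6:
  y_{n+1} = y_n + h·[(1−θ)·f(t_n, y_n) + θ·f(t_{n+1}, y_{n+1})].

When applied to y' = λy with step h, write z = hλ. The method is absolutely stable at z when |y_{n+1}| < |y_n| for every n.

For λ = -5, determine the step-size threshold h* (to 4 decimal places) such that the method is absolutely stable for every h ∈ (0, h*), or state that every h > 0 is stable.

(-3.0000,0); λ=-5 ⇒ h* = (3)/5 = 0.6000.

Set f=λy, z=hλ:
  y_{n+1} = y_n + z·[5/6·y_n + 1/6·y_{n+1}] ⇒ (1 − 1/6z)y_{n+1} = (1 + 5/6z)y_n
  ⇒ R(z) = (1 + 5/6z)/(1 − 1/6z).

Solve |R(x)|<1 on ℝ⁻.
x=-0.62: |R|=0.4381
R=−1: 1+5/6x = −1+1/6x ⇒ -2/3x=2 ⇒ x=2/(-2/3)=-3.0000
Confirm numerically:
  x=-2.948: |R|=0.97675 <1
  x=-2.129: |R|=0.57141 <1
  x=-1.539: |R|=0.22483 <1
  x=-3.166: |R|=1.07244 >1
  x=-3.105: |R|=1.04613 >1
So |R|<1 on (-3.0000, 0).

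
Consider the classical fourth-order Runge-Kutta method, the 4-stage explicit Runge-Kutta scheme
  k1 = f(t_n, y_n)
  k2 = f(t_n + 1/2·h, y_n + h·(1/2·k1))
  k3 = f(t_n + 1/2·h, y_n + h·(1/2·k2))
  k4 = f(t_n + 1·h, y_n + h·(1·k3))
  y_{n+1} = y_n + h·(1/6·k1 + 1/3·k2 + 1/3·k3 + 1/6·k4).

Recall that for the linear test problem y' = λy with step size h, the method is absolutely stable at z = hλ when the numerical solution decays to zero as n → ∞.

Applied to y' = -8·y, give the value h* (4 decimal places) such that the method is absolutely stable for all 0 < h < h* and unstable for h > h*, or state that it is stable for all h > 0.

Test eqn y'=λy, z=hλ:
  order 4, 4-stage ⇒ R(z)=1+z+z^2/2+z^3/6+z^4/24
  (e.g. R(-0.63)=0.53334, |R|=0.53334)

Need |R(x)|<1, x<0.
x=-0.63: |R|=0.5333
|R(-2.32)|=0.4971 |R(-2.01)|=0.3367 |R(-1.5)|=0.2734
Bisect:
  x_lo=-3.4047 |R|=2.4124  x_hi=-0.2027 |R|=0.8165
  mid=-1.80370 |R|=0.28597 →hi
  mid=-2.60421 |R|=0.75959 →hi
  mid=-3.00446 |R|=1.38395 →lo
  mid=-2.80434 |R|=1.02909 →lo
  mid=-2.70427 |R|=0.88456 →hi
  mid=-2.75431 |R|=0.95428 →hi
  mid=-2.77932 |R|=0.99103 →hi
  mid=-2.79183 |R|=1.00990 →lo
  mid=-2.78558 |R|=1.00043 →lo
  mid=-2.78245 |R|=0.99572 →hi
  ...
  [-2.78538,-2.78519] ⇒ x*=-2.7853
Stable set (-2.7853, 0).

(-2.7853,0); λ=-8 ⇒ h* = 0.3482.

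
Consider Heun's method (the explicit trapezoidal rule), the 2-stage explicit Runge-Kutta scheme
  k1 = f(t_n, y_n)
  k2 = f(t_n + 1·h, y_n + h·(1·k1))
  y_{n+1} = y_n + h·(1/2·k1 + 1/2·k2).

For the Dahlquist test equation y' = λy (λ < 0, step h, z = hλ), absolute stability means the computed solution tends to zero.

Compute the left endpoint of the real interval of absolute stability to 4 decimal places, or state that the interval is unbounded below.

left endpoint -2.0000.

With y'=λy (z=hλ):
  order 2, 2-stage ⇒ R(z)=1+z+z^2/2
  (e.g. R(-1.46)=0.60580, |R|=0.60580)

Solve |R(x)|<1 on ℝ⁻.
x=-1.46: |R|=0.6058
|R(-1.88)|=0.8872 |R(-1.47)|=0.6104 |R(-0.54)|=0.6058
Bisect:
  x_lo=-2.6062 |R|=1.7899  x_hi=-0.2198 |R|=0.8044
  mid=-1.41299 |R|=0.58528 →hi
  mid=-2.00959 |R|=1.00963 →lo
  mid=-1.71129 |R|=0.75297 →hi
  mid=-1.86044 |R|=0.87018 →hi
  mid=-1.93501 |R|=0.93712 →hi
  mid=-1.97230 |R|=0.97268 →hi
  mid=-1.99094 |R|=0.99098 →hi
  mid=-2.00026 |R|=1.00026 →lo
  mid=-1.99560 |R|=0.99561 →hi
  ...
  [-2.00012,-1.99997] ⇒ x*=-2.0000
Stable set (-2.0000, 0).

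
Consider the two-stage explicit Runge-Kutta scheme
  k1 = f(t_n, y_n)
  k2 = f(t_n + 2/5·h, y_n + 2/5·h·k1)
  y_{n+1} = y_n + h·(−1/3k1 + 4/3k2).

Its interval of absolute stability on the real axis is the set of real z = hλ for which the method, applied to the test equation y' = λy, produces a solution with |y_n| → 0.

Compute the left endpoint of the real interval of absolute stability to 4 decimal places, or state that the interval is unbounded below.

With y'=λy (z=hλ):
  k1=λy_n ⇒ h·k1=z·y_n;  k2=λ(1+2/5z)y_n ⇒ h·k2=z(1+2/5z)y_n
  y_{n+1}/y_n = 1 − 1/3z + 4/3z(1+2/5z) = 1 + z + 8/15z²
  R(z) = 1 + z + 8/15z².

Solve |R(x)|<1 on ℝ⁻.
x=-0.98: |R|=0.5322
R=1: x+8/15x²=0 ⇒ x=−15/8=-1.8750; min R=1−1/(4·8/15)=0.5312>−1
Confirm numerically:
  x=-1.604: |R|=0.76817 <1
  x=-1.065: |R|=0.53992 <1
  x=-0.924: |R|=0.53135 <1
  x=-0.922: |R|=0.53138 <1
  x=-2.432: |R|=1.72247 >1
  x=-2.367: |R|=1.62110 >1
Stable set (-1.8750, 0).

left endpoint -1.8750.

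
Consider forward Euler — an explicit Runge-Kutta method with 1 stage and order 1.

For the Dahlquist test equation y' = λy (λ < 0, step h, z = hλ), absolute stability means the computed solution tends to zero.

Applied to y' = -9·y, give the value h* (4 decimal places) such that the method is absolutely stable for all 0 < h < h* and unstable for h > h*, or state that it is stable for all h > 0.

(-2.0000,0); λ=-9 ⇒ h* = 0.2222.

Test eqn y'=λy, z=hλ:
  order 1, 1-stage ⇒ R(z)=1+z
  (e.g. R(-1.46)=-0.46000, |R|=0.46000)

Find x<0 with |R(x)|<1.
x=-1.46: |R|=0.4600
|R(-1.78)|=0.7800 |R(-0.93)|=0.0700 |R(-0.68)|=0.3200
Bisect:
  x_lo=-2.3792 |R|=1.3792  x_hi=-0.1269 |R|=0.8731
  mid=-1.25303 |R|=0.25303 →hi
  mid=-1.81611 |R|=0.81611 →hi
  mid=-2.09766 |R|=1.09766 →lo
  mid=-1.95689 |R|=0.95689 →hi
  mid=-2.02727 |R|=1.02727 →lo
  mid=-1.99208 |R|=0.99208 →hi
  mid=-2.00967 |R|=1.00967 →lo
  ...
  [-2.00005,-1.99991] ⇒ x*=-2.0000
Stable set (-2.0000, 0).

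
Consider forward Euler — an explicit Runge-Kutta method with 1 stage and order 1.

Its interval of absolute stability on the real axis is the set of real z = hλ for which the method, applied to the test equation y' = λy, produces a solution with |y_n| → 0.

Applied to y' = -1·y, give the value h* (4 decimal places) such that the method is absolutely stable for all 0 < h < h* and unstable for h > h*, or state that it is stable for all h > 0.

Test eqn y'=λy, z=hλ:
  order 1, 1-stage ⇒ R(z)=1+z
  (e.g. R(-1.8)=-0.80000, |R|=0.80000)

Boundary: |R(x)|=1, x<0.
x=-1.8: |R|=0.8000
|R(-1.95)|=0.9500 |R(-1.51)|=0.5100 |R(-1.46)|=0.4600
Bisect:
  x_lo=-2.7829 |R|=1.7829  x_hi=-0.1659 |R|=0.8341
  mid=-1.47440 |R|=0.47440 →hi
  mid=-2.12864 |R|=1.12864 →lo
  mid=-1.80152 |R|=0.80152 →hi
  mid=-1.96508 |R|=0.96508 →hi
  mid=-2.04686 |R|=1.04686 →lo
  mid=-2.00597 |R|=1.00597 →lo
  mid=-1.98552 |R|=0.98552 →hi
  mid=-1.99575 |R|=0.99575 →hi
  mid=-2.00086 |R|=1.00086 →lo
  ...
  [-2.00006,-1.99990] ⇒ x*=-2.0000
Interval (-2.0000, 0).

(-2.0000,0); λ=-1 ⇒ h* = 2.0000.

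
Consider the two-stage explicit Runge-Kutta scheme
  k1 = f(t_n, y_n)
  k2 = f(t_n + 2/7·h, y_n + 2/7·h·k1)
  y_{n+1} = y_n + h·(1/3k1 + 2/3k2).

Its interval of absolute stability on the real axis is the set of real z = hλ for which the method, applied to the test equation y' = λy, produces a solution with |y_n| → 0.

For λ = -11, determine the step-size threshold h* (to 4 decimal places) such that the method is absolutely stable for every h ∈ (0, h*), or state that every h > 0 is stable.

On y'=λy, z=hλ:
  k1=λy_n ⇒ h·k1=z·y_n;  k2=λ(1+2/7z)y_n ⇒ h·k2=z(1+2/7z)y_n
  y_{n+1}/y_n = 1 + 1/3z + 2/3z(1+2/7z) = 1 + z + 4/21z²
  so R(z) = 1 + z + 4/21z².

Need |R(x)|<1, x<0.
x=-1.21: |R|=0.0689
R=1: x+4/21x²=0 ⇒ x=−21/4=-5.2500; min R=1−1/(4·4/21)=-0.3125>−1
Confirm numerically:
  x=-4.265: |R|=0.19980 <1
  x=-3.441: |R|=0.18567 <1
  x=-3.318: |R|=0.22102 <1
  x=-5.846: |R|=1.66366 >1
  x=-5.724: |R|=1.51680 >1
So |R|<1 on (-5.2500, 0).

(-5.2500,0); λ=-11 ⇒ h* = (21/4)/11 = 0.4773.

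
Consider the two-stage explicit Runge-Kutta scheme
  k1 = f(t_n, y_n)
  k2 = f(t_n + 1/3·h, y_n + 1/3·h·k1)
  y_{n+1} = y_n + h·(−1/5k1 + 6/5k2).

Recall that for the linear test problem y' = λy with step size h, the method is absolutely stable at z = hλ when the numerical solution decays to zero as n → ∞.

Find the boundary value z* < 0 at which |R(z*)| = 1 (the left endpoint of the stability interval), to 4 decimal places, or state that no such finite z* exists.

With y'=λy (z=hλ):
  k1=λy_n ⇒ h·k1=z·y_n;  k2=λ(1+1/3z)y_n ⇒ h·k2=z(1+1/3z)y_n
  y_{n+1}/y_n = 1 − 1/5z + 6/5z(1+1/3z) = 1 + z + 2/5z²
  ⇒ R(z) = 1 + z + 2/5z².

Need |R(x)|<1, x<0.
x=-0.94: |R|=0.4134
R=1: x+2/5x²=0 ⇒ x=−5/2=-2.5000; min R=1−1/(4·2/5)=0.3750>−1
Confirm numerically:
  x=-2.395: |R|=0.89941 <1
  x=-2.191: |R|=0.72919 <1
  x=-1.808: |R|=0.49955 <1
  x=-1.078: |R|=0.38683 <1
  x=-2.934: |R|=1.50934 >1
  x=-2.810: |R|=1.34844 >1
So |R|<1 on (-2.5000, 0).

left endpoint -2.5000.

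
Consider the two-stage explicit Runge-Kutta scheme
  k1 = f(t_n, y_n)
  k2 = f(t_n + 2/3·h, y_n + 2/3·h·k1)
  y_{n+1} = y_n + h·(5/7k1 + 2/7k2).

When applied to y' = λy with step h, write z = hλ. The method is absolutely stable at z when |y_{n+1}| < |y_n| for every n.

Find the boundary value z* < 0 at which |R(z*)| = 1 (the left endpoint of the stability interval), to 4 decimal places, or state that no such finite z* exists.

left endpoint -5.2500.

Test eqn y'=λy, z=hλ:
  k1=λy_n ⇒ h·k1=z·y_n;  k2=λ(1+2/3z)y_n ⇒ h·k2=z(1+2/3z)y_n
  y_{n+1}/y_n = 1 + 5/7z + 2/7z(1+2/3z) = 1 + z + 4/21z²
  ⇒ R(z) = 1 + z + 4/21z².

Solve |R(x)|<1 on ℝ⁻.
x=-0.65: |R|=0.4305
R=1: x+4/21x²=0 ⇒ x=−21/4=-5.2500; min R=1−1/(4·4/21)=-0.3125>−1
Confirm numerically:
  x=-4.151: |R|=0.13106 <1
  x=-2.541: |R|=0.31116 <1
  x=-2.321: |R|=0.29490 <1
  x=-5.721: |R|=1.51326 >1
  x=-5.712: |R|=1.50266 >1
So |R|<1 on (-5.2500, 0).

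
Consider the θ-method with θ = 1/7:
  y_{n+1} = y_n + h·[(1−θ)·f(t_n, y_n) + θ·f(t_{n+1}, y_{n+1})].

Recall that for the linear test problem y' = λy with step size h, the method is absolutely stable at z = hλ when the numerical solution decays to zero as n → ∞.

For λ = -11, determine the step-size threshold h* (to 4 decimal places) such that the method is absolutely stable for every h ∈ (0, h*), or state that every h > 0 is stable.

Test eqn y'=λy, z=hλ:
  y_{n+1} = y_n + z·[6/7·y_n + 1/7·y_{n+1}] ⇒ (1 − 1/7z)y_{n+1} = (1 + 6/7z)y_n
  Hence R(z) = (1 + 6/7z)/(1 − 1/7z).

Solve |R(x)|<1 on ℝ⁻.
x=-0.8: |R|=0.2821
R=−1: 1+6/7x = −1+1/7x ⇒ -5/7x=2 ⇒ x=2/(-5/7)=-2.8000
Confirm numerically:
  x=-2.685: |R|=0.94063 <1
  x=-2.062: |R|=0.59281 <1
  x=-1.699: |R|=0.36717 <1
  x=-3.344: |R|=1.26295 >1
  x=-3.196: |R|=1.19419 >1
  x=-3.147: |R|=1.17099 >1
Interval (-2.8000, 0).

(-2.8000,0); λ=-11 ⇒ h* = (14/5)/11 = 0.2545.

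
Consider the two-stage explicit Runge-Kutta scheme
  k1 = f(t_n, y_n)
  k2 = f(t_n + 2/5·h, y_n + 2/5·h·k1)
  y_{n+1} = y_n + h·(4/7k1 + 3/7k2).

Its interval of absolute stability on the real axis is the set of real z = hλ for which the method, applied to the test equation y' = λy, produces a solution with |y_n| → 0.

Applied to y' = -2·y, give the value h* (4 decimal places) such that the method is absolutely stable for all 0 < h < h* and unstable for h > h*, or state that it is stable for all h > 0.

Set f=λy, z=hλ:
  k1=λy_n ⇒ h·k1=z·y_n;  k2=λ(1+2/5z)y_n ⇒ h·k2=z(1+2/5z)y_n
  y_{n+1}/y_n = 1 + 4/7z + 3/7z(1+2/5z) = 1 + z + 6/35z²
  so R(z) = 1 + z + 6/35z².

Solve |R(x)|<1 on ℝ⁻.
x=-0.92: |R|=0.2251
R=1: x+6/35x²=0 ⇒ x=−35/6=-5.8333; min R=1−1/(4·6/35)=-0.4583>−1
Confirm numerically:
  x=-5.214: |R|=0.44642 <1
  x=-4.279: |R|=0.14017 <1
  x=-2.926: |R|=0.45832 <1
  x=-5.965: |R|=1.13464 >1
  x=-5.942: |R|=1.11069 >1
  x=-5.916: |R|=1.08384 >1
Stable set (-5.8333, 0).

(-5.8333,0); λ=-2 ⇒ h* = (35/6)/2 = 2.9167.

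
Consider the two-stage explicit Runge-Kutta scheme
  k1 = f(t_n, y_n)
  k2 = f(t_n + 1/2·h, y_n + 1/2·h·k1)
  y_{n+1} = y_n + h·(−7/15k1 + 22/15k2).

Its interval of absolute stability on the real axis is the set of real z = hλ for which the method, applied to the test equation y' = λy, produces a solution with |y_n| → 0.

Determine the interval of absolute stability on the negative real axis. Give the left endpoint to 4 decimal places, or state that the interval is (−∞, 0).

With y'=λy (z=hλ):
  k1=λy_n ⇒ h·k1=z·y_n;  k2=λ(1+1/2z)y_n ⇒ h·k2=z(1+1/2z)y_n
  y_{n+1}/y_n = 1 − 7/15z + 22/15z(1+1/2z) = 1 + z + 11/15z²
  Hence R(z) = 1 + z + 11/15z².

Boundary: |R(x)|=1, x<0.
x=-1.04: |R|=0.7532
R=1: x+11/15x²=0 ⇒ x=−15/11=-1.3636; min R=1−1/(4·11/15)=0.6591>−1
Confirm numerically:
  x=-1.323: |R|=0.96057 <1
  x=-1.233: |R|=0.88188 <1
  x=-1.013: |R|=0.73952 <1
  x=-1.832: |R|=1.62923 >1
  x=-1.807: |R|=1.58752 >1
Interval (-1.3636, 0).

z∈(-1.3636,0).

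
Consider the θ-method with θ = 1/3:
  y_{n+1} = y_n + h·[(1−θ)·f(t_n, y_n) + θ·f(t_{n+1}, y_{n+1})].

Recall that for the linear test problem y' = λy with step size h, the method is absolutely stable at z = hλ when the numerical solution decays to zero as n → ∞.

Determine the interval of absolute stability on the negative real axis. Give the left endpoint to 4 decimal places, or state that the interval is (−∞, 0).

z∈(-6.0000,0).

With y'=λy (z=hλ):
  y_{n+1} = y_n + z·[2/3·y_n + 1/3·y_{n+1}] ⇒ (1 − 1/3z)y_{n+1} = (1 + 2/3z)y_n
  R(z) = (1 + 2/3z)/(1 − 1/3z).

Need |R(x)|<1, x<0.
x=-1.02: |R|=0.2388
R=−1: 1+2/3x = −1+1/3x ⇒ -1/3x=2 ⇒ x=2/(-1/3)=-6.0000
Confirm numerically:
  x=-4.871: |R|=0.85656 <1
  x=-4.832: |R|=0.85087 <1
  x=-4.586: |R|=0.81360 <1
  x=-2.717: |R|=0.42575 <1
  x=-6.498: |R|=1.05243 >1
  x=-6.283: |R|=1.03049 >1
  x=-6.102: |R|=1.01121 >1
So |R|<1 on (-6.0000, 0).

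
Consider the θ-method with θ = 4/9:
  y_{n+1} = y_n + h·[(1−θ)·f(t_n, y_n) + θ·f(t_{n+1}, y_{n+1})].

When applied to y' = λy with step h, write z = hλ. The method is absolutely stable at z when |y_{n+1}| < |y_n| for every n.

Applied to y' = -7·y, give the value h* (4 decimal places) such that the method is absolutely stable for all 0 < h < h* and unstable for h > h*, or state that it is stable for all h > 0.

On y'=λy, z=hλ:
  y_{n+1} = y_n + z·[5/9·y_n + 4/9·y_{n+1}] ⇒ (1 − 4/9z)y_{n+1} = (1 + 5/9z)y_n
  so R(z) = (1 + 5/9z)/(1 − 4/9z).

Boundary: |R(x)|=1, x<0.
x=-1.01: |R|=0.3029
R=−1: 1+5/9x = −1+4/9x ⇒ -1/9x=2 ⇒ x=2/(-1/9)=-18.0000
Confirm numerically:
  x=-15.897: |R|=0.97103 <1
  x=-12.250: |R|=0.90086 <1
  x=-12.124: |R|=0.89780 <1
  x=-9.749: |R|=0.82809 <1
  x=-18.474: |R|=1.00572 >1
  x=-18.356: |R|=1.00432 >1
Stable set (-18.0000, 0).

(-18.0000,0); λ=-7 ⇒ h* = (18)/7 = 2.5714.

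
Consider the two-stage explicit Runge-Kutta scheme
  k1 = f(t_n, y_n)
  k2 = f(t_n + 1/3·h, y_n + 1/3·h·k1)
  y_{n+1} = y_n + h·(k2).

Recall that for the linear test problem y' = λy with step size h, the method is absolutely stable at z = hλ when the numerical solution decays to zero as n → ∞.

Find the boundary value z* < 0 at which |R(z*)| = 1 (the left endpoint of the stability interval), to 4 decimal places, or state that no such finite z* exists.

With y'=λy (z=hλ):
  k1=λy_n ⇒ h·k1=z·y_n;  k2=λ(1+1/3z)y_n ⇒ h·k2=z(1+1/3z)y_n
  y_{n+1}/y_n = 1 + z(1+1/3z) = 1 + z + 1/3z²
  ⇒ R(z) = 1 + z + 1/3z².

Boundary: |R(x)|=1, x<0.
x=-1.12: |R|=0.2981
R=1: x+1/3x²=0 ⇒ x=−3=-3.0000; min R=1−1/(4·1/3)=0.2500>−1
Confirm numerically:
  x=-2.573: |R|=0.63378 <1
  x=-2.444: |R|=0.54705 <1
  x=-2.245: |R|=0.43501 <1
  x=-3.383: |R|=1.43190 >1
  x=-3.329: |R|=1.36508 >1
  x=-3.265: |R|=1.28841 >1
Stable set (-3.0000, 0).

z* = -3.0000.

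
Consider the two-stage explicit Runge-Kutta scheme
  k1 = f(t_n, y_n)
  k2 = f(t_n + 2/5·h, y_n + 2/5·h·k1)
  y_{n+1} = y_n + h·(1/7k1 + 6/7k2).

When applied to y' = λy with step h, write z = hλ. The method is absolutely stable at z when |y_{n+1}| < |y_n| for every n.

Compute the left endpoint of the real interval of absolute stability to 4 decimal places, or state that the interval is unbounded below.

Set f=λy, z=hλ:
  k1=λy_n ⇒ h·k1=z·y_n;  k2=λ(1+2/5z)y_n ⇒ h·k2=z(1+2/5z)y_n
  y_{n+1}/y_n = 1 + 1/7z + 6/7z(1+2/5z) = 1 + z + 12/35z²
  ⇒ R(z) = 1 + z + 12/35z².

Find x<0 with |R(x)|<1.
x=-1.19: |R|=0.2955
R=1: x+12/35x²=0 ⇒ x=−35/12=-2.9167; min R=1−1/(4·12/35)=0.2708>−1
Confirm numerically:
  x=-2.571: |R|=0.69530 <1
  x=-2.205: |R|=0.46198 <1
  x=-1.869: |R|=0.32866 <1
  x=-3.433: |R|=1.60774 >1
  x=-3.134: |R|=1.23353 >1
  x=-3.029: |R|=1.11666 >1
So |R|<1 on (-2.9167, 0).

left endpoint -2.9167.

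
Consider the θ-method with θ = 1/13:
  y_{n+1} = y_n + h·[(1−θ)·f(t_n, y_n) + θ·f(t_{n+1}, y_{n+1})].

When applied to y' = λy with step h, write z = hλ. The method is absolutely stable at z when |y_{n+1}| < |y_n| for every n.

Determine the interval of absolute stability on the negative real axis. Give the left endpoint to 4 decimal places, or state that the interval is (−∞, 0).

(-2.3636, 0).

Test eqn y'=λy, z=hλ:
  y_{n+1} = y_n + z·[12/13·y_n + 1/13·y_{n+1}] ⇒ (1 − 1/13z)y_{n+1} = (1 + 12/13z)y_n
  so R(z) = (1 + 12/13z)/(1 − 1/13z).

Boundary: |R(x)|=1, x<0.
x=-0.72: |R|=0.3178
R=−1: 1+12/13x = −1+1/13x ⇒ -11/13x=2 ⇒ x=2/(-11/13)=-2.3636
Confirm numerically:
  x=-2.341: |R|=0.98377 <1
  x=-1.711: |R|=0.51200 <1
  x=-0.979: |R|=0.08956 <1
  x=-2.919: |R|=1.38376 >1
  x=-2.906: |R|=1.37508 >1
  x=-2.518: |R|=1.10942 >1
Stable set (-2.3636, 0).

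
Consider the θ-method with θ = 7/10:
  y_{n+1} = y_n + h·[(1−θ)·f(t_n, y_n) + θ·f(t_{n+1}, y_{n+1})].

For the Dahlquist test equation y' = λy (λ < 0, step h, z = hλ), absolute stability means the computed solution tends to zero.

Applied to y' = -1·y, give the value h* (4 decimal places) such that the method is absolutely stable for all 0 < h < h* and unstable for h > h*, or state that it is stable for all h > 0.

With y'=λy (z=hλ):
  y_{n+1} = y_n + z·[3/10·y_n + 7/10·y_{n+1}] ⇒ (1 − 7/10z)y_{n+1} = (1 + 3/10z)y_n
  Hence R(z) = (1 + 3/10z)/(1 − 7/10z).

Boundary: |R(x)|=1, x<0.
x=-1.52: |R|=0.2636
x=-2: |R|=0.1667
x=-10: |R|=0.2500
x=-100: |R|=0.4085
θ=7/10≥1/2 ⇒ |1+3/10x|<|1−7/10x| ∀x<0 ⇒ interval (−∞,0).

interval (−∞, 0). Any h>0 works for λ=-1.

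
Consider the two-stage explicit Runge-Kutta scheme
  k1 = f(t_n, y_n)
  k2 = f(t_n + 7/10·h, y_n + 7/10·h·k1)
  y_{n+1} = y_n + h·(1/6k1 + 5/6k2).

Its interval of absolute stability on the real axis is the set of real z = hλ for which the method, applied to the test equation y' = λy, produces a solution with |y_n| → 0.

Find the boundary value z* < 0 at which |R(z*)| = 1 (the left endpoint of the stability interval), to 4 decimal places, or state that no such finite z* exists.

left endpoint -1.7143.

On y'=λy, z=hλ:
  k1=λy_n ⇒ h·k1=z·y_n;  k2=λ(1+7/10z)y_n ⇒ h·k2=z(1+7/10z)y_n
  y_{n+1}/y_n = 1 + 1/6z + 5/6z(1+7/10z) = 1 + z + 7/12z²
  ⇒ R(z) = 1 + z + 7/12z².

Boundary: |R(x)|=1, x<0.
x=-1.18: |R|=0.6322
R=1: x+7/12x²=0 ⇒ x=−12/7=-1.7143; min R=1−1/(4·7/12)=0.5714>−1
Confirm numerically:
  x=-1.663: |R|=0.95025 <1
  x=-1.520: |R|=0.82773 <1
  x=-0.953: |R|=0.57679 <1
  x=-0.825: |R|=0.57203 <1
  x=-2.233: |R|=1.67567 >1
  x=-2.003: |R|=1.33734 >1
Interval (-1.7143, 0).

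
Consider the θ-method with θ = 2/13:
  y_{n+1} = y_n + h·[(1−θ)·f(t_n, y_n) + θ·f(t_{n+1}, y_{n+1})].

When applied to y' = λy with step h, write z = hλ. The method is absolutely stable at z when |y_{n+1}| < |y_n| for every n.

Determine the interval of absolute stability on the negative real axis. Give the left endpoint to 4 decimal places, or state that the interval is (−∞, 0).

z∈(-2.8889,0).

Test eqn y'=λy, z=hλ:
  y_{n+1} = y_n + z·[11/13·y_n + 2/13·y_{n+1}] ⇒ (1 − 2/13z)y_{n+1} = (1 + 11/13z)y_n
  R(z) = (1 + 11/13z)/(1 − 2/13z).

Need |R(x)|<1, x<0.
x=-0.89: |R|=0.2172
R=−1: 1+11/13x = −1+2/13x ⇒ -9/13x=2 ⇒ x=2/(-9/13)=-2.8889
Confirm numerically:
  x=-2.808: |R|=0.96089 <1
  x=-2.103: |R|=0.58892 <1
  x=-1.800: |R|=0.40964 <1
  x=-3.399: |R|=1.23189 >1
  x=-3.070: |R|=1.08516 >1
So |R|<1 on (-2.8889, 0).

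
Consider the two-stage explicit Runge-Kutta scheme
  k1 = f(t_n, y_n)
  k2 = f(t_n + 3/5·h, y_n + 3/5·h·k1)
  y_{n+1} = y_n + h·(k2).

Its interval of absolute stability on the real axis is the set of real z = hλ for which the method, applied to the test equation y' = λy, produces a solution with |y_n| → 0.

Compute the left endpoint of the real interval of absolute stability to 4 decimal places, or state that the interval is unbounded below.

z* = -1.6667.

Set f=λy, z=hλ:
  k1=λy_n ⇒ h·k1=z·y_n;  k2=λ(1+3/5z)y_n ⇒ h·k2=z(1+3/5z)y_n
  y_{n+1}/y_n = 1 + z(1+3/5z) = 1 + z + 3/5z²
  R(z) = 1 + z + 3/5z².

Find x<0 with |R(x)|<1.
x=-1.01: |R|=0.6021
R=1: x+3/5x²=0 ⇒ x=−5/3=-1.6667; min R=1−1/(4·3/5)=0.5833>−1
Confirm numerically:
  x=-1.611: |R|=0.94619 <1
  x=-1.200: |R|=0.66400 <1
  x=-1.091: |R|=0.62317 <1
  x=-1.053: |R|=0.61229 <1
  x=-2.184: |R|=1.67791 >1
  x=-1.910: |R|=1.27886 >1
  x=-1.738: |R|=1.07439 >1
Stable set (-1.6667, 0).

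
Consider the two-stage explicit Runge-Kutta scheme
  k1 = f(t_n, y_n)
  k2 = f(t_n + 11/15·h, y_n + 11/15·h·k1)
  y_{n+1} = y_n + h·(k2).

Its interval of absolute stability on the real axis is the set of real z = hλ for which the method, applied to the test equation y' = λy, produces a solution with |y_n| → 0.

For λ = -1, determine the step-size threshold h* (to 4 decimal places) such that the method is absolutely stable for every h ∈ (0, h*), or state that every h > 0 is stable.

(-1.3636,0); λ=-1 ⇒ h* = (15/11)/1 = 1.3636.

Test eqn y'=λy, z=hλ:
  k1=λy_n ⇒ h·k1=z·y_n;  k2=λ(1+11/15z)y_n ⇒ h·k2=z(1+11/15z)y_n
  y_{n+1}/y_n = 1 + z(1+11/15z) = 1 + z + 11/15z²
  ⇒ R(z) = 1 + z + 11/15z².

Solve |R(x)|<1 on ℝ⁻.
x=-1.58: |R|=1.2507
R=1: x+11/15x²=0 ⇒ x=−15/11=-1.3636; min R=1−1/(4·11/15)=0.6591>−1
Confirm numerically:
  x=-1.041: |R|=0.75370 <1
  x=-0.974: |R|=0.72170 <1
  x=-0.945: |R|=0.70988 <1
  x=-0.927: |R|=0.70317 <1
  x=-1.756: |R|=1.50526 >1
  x=-1.648: |R|=1.34366 >1
So |R|<1 on (-1.3636, 0).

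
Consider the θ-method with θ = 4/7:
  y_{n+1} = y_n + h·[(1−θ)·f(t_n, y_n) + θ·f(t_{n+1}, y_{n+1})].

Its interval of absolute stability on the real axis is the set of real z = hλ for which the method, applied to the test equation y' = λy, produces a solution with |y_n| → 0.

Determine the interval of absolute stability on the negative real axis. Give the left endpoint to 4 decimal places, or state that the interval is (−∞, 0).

interval (−∞, 0).

With y'=λy (z=hλ):
  y_{n+1} = y_n + z·[3/7·y_n + 4/7·y_{n+1}] ⇒ (1 − 4/7z)y_{n+1} = (1 + 3/7z)y_n
  so R(z) = (1 + 3/7z)/(1 − 4/7z).

Solve |R(x)|<1 on ℝ⁻.
x=-1.06: |R|=0.3399
x=-2: |R|=0.0667
x=-10: |R|=0.4894
x=-100: |R|=0.7199
θ=4/7≥1/2 ⇒ |1+3/7x|<|1−4/7x| ∀x<0 ⇒ interval (−∞,0).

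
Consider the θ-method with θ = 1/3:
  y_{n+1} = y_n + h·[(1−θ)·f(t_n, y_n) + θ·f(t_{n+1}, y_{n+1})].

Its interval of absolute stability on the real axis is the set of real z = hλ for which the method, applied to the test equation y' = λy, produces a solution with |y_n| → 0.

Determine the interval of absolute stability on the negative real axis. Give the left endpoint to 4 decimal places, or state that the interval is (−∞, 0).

z∈(-6.0000,0).

On y'=λy, z=hλ:
  y_{n+1} = y_n + z·[2/3·y_n + 1/3·y_{n+1}] ⇒ (1 − 1/3z)y_{n+1} = (1 + 2/3z)y_n
  Hence R(z) = (1 + 2/3z)/(1 − 1/3z).

Find x<0 with |R(x)|<1.
x=-0.74: |R|=0.4064
R=−1: 1+2/3x = −1+1/3x ⇒ -1/3x=2 ⇒ x=2/(-1/3)=-6.0000
Confirm numerically:
  x=-5.581: |R|=0.95117 <1
  x=-5.526: |R|=0.94441 <1
  x=-5.175: |R|=0.89908 <1
  x=-6.162: |R|=1.01768 >1
  x=-6.052: |R|=1.00574 >1
So |R|<1 on (-6.0000, 0).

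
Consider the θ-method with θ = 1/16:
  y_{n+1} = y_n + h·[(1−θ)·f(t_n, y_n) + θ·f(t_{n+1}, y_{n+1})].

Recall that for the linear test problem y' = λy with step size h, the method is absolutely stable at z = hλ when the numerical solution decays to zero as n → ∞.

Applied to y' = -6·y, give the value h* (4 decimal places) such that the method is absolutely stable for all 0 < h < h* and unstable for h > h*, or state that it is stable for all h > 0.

(-2.2857,0); λ=-6 ⇒ h* = (16/7)/6 = 0.3810.

Set f=λy, z=hλ:
  y_{n+1} = y_n + z·[15/16·y_n + 1/16·y_{n+1}] ⇒ (1 − 1/16z)y_{n+1} = (1 + 15/16z)y_n
  so R(z) = (1 + 15/16z)/(1 − 1/16z).

Need |R(x)|<1, x<0.
x=-1.61: |R|=0.4628
R=−1: 1+15/16x = −1+1/16x ⇒ -7/8x=2 ⇒ x=2/(-7/8)=-2.2857
Confirm numerically:
  x=-1.350: |R|=0.24496 <1
  x=-1.080: |R|=0.01171 <1
  x=-1.073: |R|=0.00556 <1
  x=-2.880: |R|=1.44068 >1
  x=-2.743: |R|=1.34157 >1
  x=-2.310: |R|=1.01857 >1
Interval (-2.2857, 0).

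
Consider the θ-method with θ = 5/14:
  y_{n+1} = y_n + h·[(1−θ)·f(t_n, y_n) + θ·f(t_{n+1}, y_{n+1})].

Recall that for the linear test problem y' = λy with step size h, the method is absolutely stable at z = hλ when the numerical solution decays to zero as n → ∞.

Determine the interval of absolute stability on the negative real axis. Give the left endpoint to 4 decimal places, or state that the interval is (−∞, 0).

With y'=λy (z=hλ):
  y_{n+1} = y_n + z·[9/14·y_n + 5/14·y_{n+1}] ⇒ (1 − 5/14z)y_{n+1} = (1 + 9/14z)y_n
  R(z) = (1 + 9/14z)/(1 − 5/14z).

Find x<0 with |R(x)|<1.
x=-1.05: |R|=0.2364
R=−1: 1+9/14x = −1+5/14x ⇒ -2/7x=2 ⇒ x=2/(-2/7)=-7.0000
Confirm numerically:
  x=-5.679: |R|=0.87536 <1
  x=-4.255: |R|=0.68873 <1
  x=-4.011: |R|=0.64892 <1
  x=-3.338: |R|=0.52271 <1
  x=-7.581: |R|=1.04477 >1
  x=-7.333: |R|=1.02629 >1
  x=-7.126: |R|=1.01016 >1
So |R|<1 on (-7.0000, 0).

(-7.0000, 0).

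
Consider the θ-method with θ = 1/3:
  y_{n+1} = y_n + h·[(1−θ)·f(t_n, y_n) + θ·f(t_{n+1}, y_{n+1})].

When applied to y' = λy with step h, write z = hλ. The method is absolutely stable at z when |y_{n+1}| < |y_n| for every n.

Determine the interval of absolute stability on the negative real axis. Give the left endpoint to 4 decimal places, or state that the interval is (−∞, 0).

Test eqn y'=λy, z=hλ:
  y_{n+1} = y_n + z·[2/3·y_n + 1/3·y_{n+1}] ⇒ (1 − 1/3z)y_{n+1} = (1 + 2/3z)y_n
  so R(z) = (1 + 2/3z)/(1 − 1/3z).

Need |R(x)|<1, x<0.
x=-1.05: |R|=0.2222
R=−1: 1+2/3x = −1+1/3x ⇒ -1/3x=2 ⇒ x=2/(-1/3)=-6.0000
Confirm numerically:
  x=-5.223: |R|=0.90551 <1
  x=-4.705: |R|=0.83193 <1
  x=-3.301: |R|=0.57166 <1
  x=-2.692: |R|=0.41883 <1
  x=-6.287: |R|=1.03090 >1
  x=-6.168: |R|=1.01832 >1
  x=-6.110: |R|=1.01207 >1
Stable set (-6.0000, 0).

(-6.0000, 0).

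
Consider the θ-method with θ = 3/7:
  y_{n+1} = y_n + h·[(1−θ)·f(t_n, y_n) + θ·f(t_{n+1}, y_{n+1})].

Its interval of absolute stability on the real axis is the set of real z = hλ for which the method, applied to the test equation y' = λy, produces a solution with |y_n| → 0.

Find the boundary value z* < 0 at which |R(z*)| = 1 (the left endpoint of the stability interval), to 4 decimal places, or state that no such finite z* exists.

On y'=λy, z=hλ:
  y_{n+1} = y_n + z·[4/7·y_n + 3/7·y_{n+1}] ⇒ (1 − 3/7z)y_{n+1} = (1 + 4/7z)y_n
  R(z) = (1 + 4/7z)/(1 − 3/7z).

Boundary: |R(x)|=1, x<0.
x=-1.12: |R|=0.2432
R=−1: 1+4/7x = −1+3/7x ⇒ -1/7x=2 ⇒ x=2/(-1/7)=-14.0000
Confirm numerically:
  x=-13.000: |R|=0.97826 <1
  x=-11.456: |R|=0.93850 <1
  x=-8.330: |R|=0.82276 <1
  x=-5.605: |R|=0.64749 <1
  x=-14.512: |R|=1.01013 >1
  x=-14.023: |R|=1.00047 >1
Interval (-14.0000, 0).

left endpoint -14.0000.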